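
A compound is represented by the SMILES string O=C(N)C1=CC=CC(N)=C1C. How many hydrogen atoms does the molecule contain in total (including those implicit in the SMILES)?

Walk through each heavy atom and fill implicit hydrogens from standard valence (C 4, N 3, O 2, S 2, halogen 1):
  atom 1: O, bond orders sum to 2 (valence 2) → 0 H
  atom 2: C, bond orders sum to 4 (valence 4) → 0 H
  atom 3: N, bond orders sum to 1 (valence 3) → 2 H
  atom 4: C, bond orders sum to 4 (valence 4) → 0 H
  atom 5: C, bond orders sum to 3 (valence 4) → 1 H
  atom 6: C, bond orders sum to 3 (valence 4) → 1 H
  atom 7: C, bond orders sum to 3 (valence 4) → 1 H
  atom 8: C, bond orders sum to 4 (valence 4) → 0 H
  atom 9: N, bond orders sum to 1 (valence 3) → 2 H
  atom 10: C, bond orders sum to 4 (valence 4) → 0 H
  atom 11: C, bond orders sum to 1 (valence 4) → 3 H
Total hydrogens: 10.

10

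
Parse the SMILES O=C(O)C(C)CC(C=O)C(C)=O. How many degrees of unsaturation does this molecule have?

3

Molecular formula: C8H12O4.
DoU = (2C + 2 + N − H − X) / 2, where X is the halogen count and O/S are ignored.
    = (2·8 + 2 + 0 − 12 − 0) / 2 = 6 / 2 = 3.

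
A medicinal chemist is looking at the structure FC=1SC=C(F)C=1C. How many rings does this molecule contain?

In SMILES, each pair of matching ring-closure digits denotes one ring-closing bond; the number of such bonds equals the number of independent rings.
Ring-closure bonds here: 1.

1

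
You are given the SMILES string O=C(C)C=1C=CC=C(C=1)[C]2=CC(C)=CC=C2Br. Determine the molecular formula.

Walk through each heavy atom and fill implicit hydrogens from standard valence (C 4, N 3, O 2, S 2, halogen 1):
  atom 1: O, bond orders sum to 2 (valence 2) → 0 H
  atom 2: C, bond orders sum to 4 (valence 4) → 0 H
  atom 3: C, bond orders sum to 1 (valence 4) → 3 H
  atom 4: C, bond orders sum to 4 (valence 4) → 0 H
  atom 5: C, bond orders sum to 3 (valence 4) → 1 H
  atom 6: C, bond orders sum to 3 (valence 4) → 1 H
  atom 7: C, bond orders sum to 3 (valence 4) → 1 H
  atom 8: C, bond orders sum to 4 (valence 4) → 0 H
  atom 9: C, bond orders sum to 3 (valence 4) → 1 H
  atom 10: C with explicit H count 0
  atom 11: C, bond orders sum to 3 (valence 4) → 1 H
  atom 12: C, bond orders sum to 4 (valence 4) → 0 H
  atom 13: C, bond orders sum to 1 (valence 4) → 3 H
  atom 14: C, bond orders sum to 3 (valence 4) → 1 H
  atom 15: C, bond orders sum to 3 (valence 4) → 1 H
  atom 16: C, bond orders sum to 4 (valence 4) → 0 H
  atom 17: Br (halogen, monovalent) → 0 H
Totals → C:15, H:13, Br:1, O:1.
In Hill order: C15H13BrO.

C15H13BrO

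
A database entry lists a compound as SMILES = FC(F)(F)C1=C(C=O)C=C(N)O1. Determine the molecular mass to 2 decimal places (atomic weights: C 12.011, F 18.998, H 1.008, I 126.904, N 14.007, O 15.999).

First, the molecular formula is C6H4F3NO2 (counting implicit H from valence).
  C: 6 × 12.011 = 72.066
  F: 3 × 18.998 = 56.994
  H: 4 × 1.008 = 4.032
  N: 1 × 14.007 = 14.007
  O: 2 × 15.999 = 31.998
Sum: 6×12.011 + 3×18.998 + 4×1.008 + 1×14.007 + 2×15.999 = 179.097 → 179.10 g/mol.

179.10 g/mol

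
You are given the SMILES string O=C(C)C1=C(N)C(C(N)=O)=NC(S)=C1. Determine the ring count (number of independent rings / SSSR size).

In SMILES, each pair of matching ring-closure digits denotes one ring-closing bond; the number of such bonds equals the number of independent rings.
Ring-closure bonds here: 1.

1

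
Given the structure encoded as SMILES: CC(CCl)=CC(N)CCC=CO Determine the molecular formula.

Walk through each heavy atom and fill implicit hydrogens from standard valence (C 4, N 3, O 2, S 2, halogen 1):
  atom 1: C, bond orders sum to 1 (valence 4) → 3 H
  atom 2: C, bond orders sum to 4 (valence 4) → 0 H
  atom 3: C, bond orders sum to 2 (valence 4) → 2 H
  atom 4: Cl (halogen, monovalent) → 0 H
  atom 5: C, bond orders sum to 3 (valence 4) → 1 H
  atom 6: C, bond orders sum to 3 (valence 4) → 1 H
  atom 7: N, bond orders sum to 1 (valence 3) → 2 H
  atom 8: C, bond orders sum to 2 (valence 4) → 2 H
  atom 9: C, bond orders sum to 2 (valence 4) → 2 H
  atom 10: C, bond orders sum to 3 (valence 4) → 1 H
  atom 11: C, bond orders sum to 3 (valence 4) → 1 H
  atom 12: O, bond orders sum to 1 (valence 2) → 1 H
Totals → C:9, H:16, Cl:1, N:1, O:1.
In Hill order: C9H16ClNO.

C9H16ClNO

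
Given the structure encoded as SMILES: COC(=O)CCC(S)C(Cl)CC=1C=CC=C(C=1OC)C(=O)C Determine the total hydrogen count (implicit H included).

21

Walk through each heavy atom and fill implicit hydrogens from standard valence (C 4, N 3, O 2, S 2, halogen 1):
  atom 1: C, bond orders sum to 1 (valence 4) → 3 H
  atom 2: O, bond orders sum to 2 (valence 2) → 0 H
  atom 3: C, bond orders sum to 4 (valence 4) → 0 H
  atom 4: O, bond orders sum to 2 (valence 2) → 0 H
  atom 5: C, bond orders sum to 2 (valence 4) → 2 H
  atom 6: C, bond orders sum to 2 (valence 4) → 2 H
  atom 7: C, bond orders sum to 3 (valence 4) → 1 H
  atom 8: S, bond orders sum to 1 (valence 2) → 1 H
  atom 9: C, bond orders sum to 3 (valence 4) → 1 H
  atom 10: Cl (halogen, monovalent) → 0 H
  atom 11: C, bond orders sum to 2 (valence 4) → 2 H
  atom 12: C, bond orders sum to 4 (valence 4) → 0 H
  atom 13: C, bond orders sum to 3 (valence 4) → 1 H
  atom 14: C, bond orders sum to 3 (valence 4) → 1 H
  atom 15: C, bond orders sum to 3 (valence 4) → 1 H
  atom 16: C, bond orders sum to 4 (valence 4) → 0 H
  atom 17: C, bond orders sum to 4 (valence 4) → 0 H
  atom 18: O, bond orders sum to 2 (valence 2) → 0 H
  atom 19: C, bond orders sum to 1 (valence 4) → 3 H
  atom 20: C, bond orders sum to 4 (valence 4) → 0 H
  atom 21: O, bond orders sum to 2 (valence 2) → 0 H
  atom 22: C, bond orders sum to 1 (valence 4) → 3 H
Total hydrogens: 21.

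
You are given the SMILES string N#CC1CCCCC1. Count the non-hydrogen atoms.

8

Every atom symbol written in the SMILES (organic subset) is one heavy atom; implicit H are not written.
Heavy atoms by element → C:7, N:1.
Total: 8.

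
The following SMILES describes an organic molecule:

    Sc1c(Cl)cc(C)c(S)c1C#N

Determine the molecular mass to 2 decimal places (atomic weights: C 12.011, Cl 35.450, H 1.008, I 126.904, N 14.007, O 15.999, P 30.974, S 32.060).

215.71 g/mol

First, the molecular formula is C8H6ClNS2 (counting implicit H from valence).
  C: 8 × 12.011 = 96.088
  Cl: 1 × 35.450 = 35.450
  H: 6 × 1.008 = 6.048
  N: 1 × 14.007 = 14.007
  S: 2 × 32.060 = 64.120
Sum: 8×12.011 + 1×35.450 + 6×1.008 + 1×14.007 + 2×32.060 = 215.713 → 215.71 g/mol.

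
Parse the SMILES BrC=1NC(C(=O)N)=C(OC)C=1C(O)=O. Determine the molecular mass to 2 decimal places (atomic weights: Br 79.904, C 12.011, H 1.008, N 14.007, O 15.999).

263.05 g/mol

First, the molecular formula is C7H7BrN2O4 (counting implicit H from valence).
  Br: 1 × 79.904 = 79.904
  C: 7 × 12.011 = 84.077
  H: 7 × 1.008 = 7.056
  N: 2 × 14.007 = 28.014
  O: 4 × 15.999 = 63.996
Sum: 1×79.904 + 7×12.011 + 7×1.008 + 2×14.007 + 4×15.999 = 263.047 → 263.05 g/mol.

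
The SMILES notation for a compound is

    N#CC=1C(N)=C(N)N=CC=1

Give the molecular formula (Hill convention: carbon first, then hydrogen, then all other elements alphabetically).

C6H6N4

Walk through each heavy atom and fill implicit hydrogens from standard valence (C 4, N 3, O 2, S 2, halogen 1):
  atom 1: N, bond orders sum to 3 (valence 3) → 0 H
  atom 2: C, bond orders sum to 4 (valence 4) → 0 H
  atom 3: C, bond orders sum to 4 (valence 4) → 0 H
  atom 4: C, bond orders sum to 4 (valence 4) → 0 H
  atom 5: N, bond orders sum to 1 (valence 3) → 2 H
  atom 6: C, bond orders sum to 4 (valence 4) → 0 H
  atom 7: N, bond orders sum to 1 (valence 3) → 2 H
  atom 8: N, bond orders sum to 3 (valence 3) → 0 H
  atom 9: C, bond orders sum to 3 (valence 4) → 1 H
  atom 10: C, bond orders sum to 3 (valence 4) → 1 H
Totals → C:6, H:6, N:4.
In Hill order: C6H6N4.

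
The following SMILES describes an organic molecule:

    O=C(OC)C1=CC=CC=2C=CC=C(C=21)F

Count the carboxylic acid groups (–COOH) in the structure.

0

Scan the SMILES for the carboxylic acid motif — none present.
Groups that are present: 1 ester.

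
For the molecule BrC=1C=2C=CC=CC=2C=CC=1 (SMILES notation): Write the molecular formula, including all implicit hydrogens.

Walk through each heavy atom and fill implicit hydrogens from standard valence (C 4, N 3, O 2, S 2, halogen 1):
  atom 1: Br (halogen, monovalent) → 0 H
  atom 2: C, bond orders sum to 4 (valence 4) → 0 H
  atom 3: C, bond orders sum to 4 (valence 4) → 0 H
  atom 4: C, bond orders sum to 3 (valence 4) → 1 H
  atom 5: C, bond orders sum to 3 (valence 4) → 1 H
  atom 6: C, bond orders sum to 3 (valence 4) → 1 H
  atom 7: C, bond orders sum to 3 (valence 4) → 1 H
  atom 8: C, bond orders sum to 4 (valence 4) → 0 H
  atom 9: C, bond orders sum to 3 (valence 4) → 1 H
  atom 10: C, bond orders sum to 3 (valence 4) → 1 H
  atom 11: C, bond orders sum to 3 (valence 4) → 1 H
Totals → C:10, H:7, Br:1.
In Hill order: C10H7Br.

C10H7Br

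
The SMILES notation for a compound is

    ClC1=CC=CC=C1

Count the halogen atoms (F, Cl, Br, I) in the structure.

1

Halogen atoms appear at heavy-atom position 1 (1×Cl).
Halogen count: 1.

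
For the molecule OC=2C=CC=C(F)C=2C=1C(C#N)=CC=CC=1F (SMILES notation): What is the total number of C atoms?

13

Count every carbon token in the SMILES (each C, including those in ring-closure positions and inside branches).
Carbon count: 13.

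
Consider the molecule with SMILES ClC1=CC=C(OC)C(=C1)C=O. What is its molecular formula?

Walk through each heavy atom and fill implicit hydrogens from standard valence (C 4, N 3, O 2, S 2, halogen 1):
  atom 1: Cl (halogen, monovalent) → 0 H
  atom 2: C, bond orders sum to 4 (valence 4) → 0 H
  atom 3: C, bond orders sum to 3 (valence 4) → 1 H
  atom 4: C, bond orders sum to 3 (valence 4) → 1 H
  atom 5: C, bond orders sum to 4 (valence 4) → 0 H
  atom 6: O, bond orders sum to 2 (valence 2) → 0 H
  atom 7: C, bond orders sum to 1 (valence 4) → 3 H
  atom 8: C, bond orders sum to 4 (valence 4) → 0 H
  atom 9: C, bond orders sum to 3 (valence 4) → 1 H
  atom 10: C, bond orders sum to 3 (valence 4) → 1 H
  atom 11: O, bond orders sum to 2 (valence 2) → 0 H
Totals → C:8, H:7, Cl:1, O:2.

C8H7ClO2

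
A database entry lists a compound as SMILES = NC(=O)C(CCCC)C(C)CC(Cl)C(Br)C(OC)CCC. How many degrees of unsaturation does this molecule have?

Degree of unsaturation = (number of rings) + (number of π bonds).
Ring closures in the SMILES: 0.
π bonds: 1 double bond (each 1 DoU) → 1 DoU from unsaturation.
Total DoU = 0 + 1 = 1.

1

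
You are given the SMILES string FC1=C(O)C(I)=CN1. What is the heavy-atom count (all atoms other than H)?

8

Every atom symbol written in the SMILES (organic subset) is one heavy atom; implicit H are not written.
Heavy atoms by element → C:4, F:1, I:1, N:1, O:1.
Total: 8.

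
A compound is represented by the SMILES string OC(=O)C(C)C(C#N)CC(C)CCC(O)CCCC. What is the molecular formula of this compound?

C15H27NO3

Walk through each heavy atom and fill implicit hydrogens from standard valence (C 4, N 3, O 2, S 2, halogen 1):
  atom 1: O, bond orders sum to 1 (valence 2) → 1 H
  atom 2: C, bond orders sum to 4 (valence 4) → 0 H
  atom 3: O, bond orders sum to 2 (valence 2) → 0 H
  atom 4: C, bond orders sum to 3 (valence 4) → 1 H
  atom 5: C, bond orders sum to 1 (valence 4) → 3 H
  atom 6: C, bond orders sum to 3 (valence 4) → 1 H
  atom 7: C, bond orders sum to 4 (valence 4) → 0 H
  atom 8: N, bond orders sum to 3 (valence 3) → 0 H
  atom 9: C, bond orders sum to 2 (valence 4) → 2 H
  atom 10: C, bond orders sum to 3 (valence 4) → 1 H
  atom 11: C, bond orders sum to 1 (valence 4) → 3 H
  atom 12: C, bond orders sum to 2 (valence 4) → 2 H
  atom 13: C, bond orders sum to 2 (valence 4) → 2 H
  atom 14: C, bond orders sum to 3 (valence 4) → 1 H
  atom 15: O, bond orders sum to 1 (valence 2) → 1 H
  atom 16: C, bond orders sum to 2 (valence 4) → 2 H
  atom 17: C, bond orders sum to 2 (valence 4) → 2 H
  atom 18: C, bond orders sum to 2 (valence 4) → 2 H
  atom 19: C, bond orders sum to 1 (valence 4) → 3 H
Totals → C:15, H:27, N:1, O:3.
In Hill order: C15H27NO3.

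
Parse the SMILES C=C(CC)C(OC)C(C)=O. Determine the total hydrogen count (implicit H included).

Walk through each heavy atom and fill implicit hydrogens from standard valence (C 4, N 3, O 2, S 2, halogen 1):
  atom 1: C, bond orders sum to 2 (valence 4) → 2 H
  atom 2: C, bond orders sum to 4 (valence 4) → 0 H
  atom 3: C, bond orders sum to 2 (valence 4) → 2 H
  atom 4: C, bond orders sum to 1 (valence 4) → 3 H
  atom 5: C, bond orders sum to 3 (valence 4) → 1 H
  atom 6: O, bond orders sum to 2 (valence 2) → 0 H
  atom 7: C, bond orders sum to 1 (valence 4) → 3 H
  atom 8: C, bond orders sum to 4 (valence 4) → 0 H
  atom 9: C, bond orders sum to 1 (valence 4) → 3 H
  atom 10: O, bond orders sum to 2 (valence 2) → 0 H
Total hydrogens: 14.

14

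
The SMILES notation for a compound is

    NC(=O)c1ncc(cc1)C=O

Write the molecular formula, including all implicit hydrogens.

C7H6N2O2

Walk through each heavy atom and fill implicit hydrogens from standard valence (C 4, N 3, O 2, S 2, halogen 1); for lowercase aromatic atoms, an aromatic c carries 1 H when it has two neighbours and 0 H with three, and aromatic n carries 0 H:
  atom 1: N, bond orders sum to 1 (valence 3) → 2 H
  atom 2: C, bond orders sum to 4 (valence 4) → 0 H
  atom 3: O, bond orders sum to 2 (valence 2) → 0 H
  atom 4: aromatic c, 3 neighbours → 0 H
  atom 5: aromatic n, 2 neighbours → 0 H
  atom 6: aromatic c, 2 neighbours → 1 H
  atom 7: aromatic c, 3 neighbours → 0 H
  atom 8: aromatic c, 2 neighbours → 1 H
  atom 9: aromatic c, 2 neighbours → 1 H
  atom 10: C, bond orders sum to 3 (valence 4) → 1 H
  atom 11: O, bond orders sum to 2 (valence 2) → 0 H
Totals → C:7, H:6, N:2, O:2.
In Hill order: C7H6N2O2.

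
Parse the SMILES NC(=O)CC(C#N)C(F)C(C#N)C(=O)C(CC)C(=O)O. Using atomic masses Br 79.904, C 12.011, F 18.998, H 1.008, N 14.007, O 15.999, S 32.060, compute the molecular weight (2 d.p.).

First, the molecular formula is C12H14FN3O4 (counting implicit H from valence).
  C: 12 × 12.011 = 144.132
  F: 1 × 18.998 = 18.998
  H: 14 × 1.008 = 14.112
  N: 3 × 14.007 = 42.021
  O: 4 × 15.999 = 63.996
Sum: 12×12.011 + 1×18.998 + 14×1.008 + 3×14.007 + 4×15.999 = 283.259 → 283.26 g/mol.

283.26 g/mol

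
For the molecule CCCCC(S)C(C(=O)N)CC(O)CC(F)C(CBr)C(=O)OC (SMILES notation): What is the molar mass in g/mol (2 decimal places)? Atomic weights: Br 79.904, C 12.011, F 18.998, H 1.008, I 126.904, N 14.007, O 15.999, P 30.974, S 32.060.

416.35 g/mol

First, the molecular formula is C15H27BrFNO4S (counting implicit H from valence).
  Br: 1 × 79.904 = 79.904
  C: 15 × 12.011 = 180.165
  F: 1 × 18.998 = 18.998
  H: 27 × 1.008 = 27.216
  N: 1 × 14.007 = 14.007
  O: 4 × 15.999 = 63.996
  S: 1 × 32.060 = 32.060
Sum: 1×79.904 + 15×12.011 + 1×18.998 + 27×1.008 + 1×14.007 + 4×15.999 + 1×32.060 = 416.346 → 416.35 g/mol.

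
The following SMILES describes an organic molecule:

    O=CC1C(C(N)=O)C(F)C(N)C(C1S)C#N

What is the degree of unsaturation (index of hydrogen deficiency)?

5

Molecular formula: C9H12FN3O2S.
DoU = (2C + 2 + N − H − X) / 2, where X is the halogen count and O/S are ignored.
    = (2·9 + 2 + 3 − 12 − 1) / 2 = 10 / 2 = 5.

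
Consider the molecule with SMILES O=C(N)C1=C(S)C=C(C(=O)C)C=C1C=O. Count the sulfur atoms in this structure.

1

Scan the SMILES for S atoms (remember two-letter symbols like Cl and Br are single atoms).
Sulfur count: 1.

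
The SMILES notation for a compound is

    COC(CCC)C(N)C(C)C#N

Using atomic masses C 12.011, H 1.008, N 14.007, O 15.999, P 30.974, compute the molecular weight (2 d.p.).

170.26 g/mol

First, the molecular formula is C9H18N2O (counting implicit H from valence).
  C: 9 × 12.011 = 108.099
  H: 18 × 1.008 = 18.144
  N: 2 × 14.007 = 28.014
  O: 1 × 15.999 = 15.999
Sum: 9×12.011 + 18×1.008 + 2×14.007 + 1×15.999 = 170.256 → 170.26 g/mol.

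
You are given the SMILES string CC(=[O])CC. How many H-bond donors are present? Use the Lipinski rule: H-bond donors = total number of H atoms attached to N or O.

Donors: find every N or O and count the H atoms it carries.
  atom 3 (O): bond orders sum to 2 → 0 H
Lipinski HBD = 0.

0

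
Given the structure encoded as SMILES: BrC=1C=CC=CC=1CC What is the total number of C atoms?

8

Count every carbon token in the SMILES (each C, including those in ring-closure positions and inside branches).
Carbon count: 8.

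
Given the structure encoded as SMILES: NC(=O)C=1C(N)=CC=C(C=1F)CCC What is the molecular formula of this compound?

C10H13FN2O

Walk through each heavy atom and fill implicit hydrogens from standard valence (C 4, N 3, O 2, S 2, halogen 1):
  atom 1: N, bond orders sum to 1 (valence 3) → 2 H
  atom 2: C, bond orders sum to 4 (valence 4) → 0 H
  atom 3: O, bond orders sum to 2 (valence 2) → 0 H
  atom 4: C, bond orders sum to 4 (valence 4) → 0 H
  atom 5: C, bond orders sum to 4 (valence 4) → 0 H
  atom 6: N, bond orders sum to 1 (valence 3) → 2 H
  atom 7: C, bond orders sum to 3 (valence 4) → 1 H
  atom 8: C, bond orders sum to 3 (valence 4) → 1 H
  atom 9: C, bond orders sum to 4 (valence 4) → 0 H
  atom 10: C, bond orders sum to 4 (valence 4) → 0 H
  atom 11: F (halogen, monovalent) → 0 H
  atom 12: C, bond orders sum to 2 (valence 4) → 2 H
  atom 13: C, bond orders sum to 2 (valence 4) → 2 H
  atom 14: C, bond orders sum to 1 (valence 4) → 3 H
Totals → C:10, H:13, F:1, N:2, O:1.
In Hill order: C10H13FN2O.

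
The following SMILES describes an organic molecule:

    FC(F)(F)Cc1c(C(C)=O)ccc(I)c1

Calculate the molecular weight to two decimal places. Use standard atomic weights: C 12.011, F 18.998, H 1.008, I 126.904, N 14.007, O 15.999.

328.07 g/mol

First, the molecular formula is C10H8F3IO (counting implicit H from valence).
  C: 10 × 12.011 = 120.110
  F: 3 × 18.998 = 56.994
  H: 8 × 1.008 = 8.064
  I: 1 × 126.904 = 126.904
  O: 1 × 15.999 = 15.999
Sum: 10×12.011 + 3×18.998 + 8×1.008 + 1×126.904 + 1×15.999 = 328.071 → 328.07 g/mol.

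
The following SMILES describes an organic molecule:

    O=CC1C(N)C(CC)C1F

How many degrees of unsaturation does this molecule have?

Molecular formula: C7H12FNO.
DoU = (2C + 2 + N − H − X) / 2, where X is the halogen count and O/S are ignored.
    = (2·7 + 2 + 1 − 12 − 1) / 2 = 4 / 2 = 2.

2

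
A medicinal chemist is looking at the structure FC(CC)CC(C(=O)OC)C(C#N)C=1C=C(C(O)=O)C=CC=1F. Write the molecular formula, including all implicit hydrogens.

Walk through each heavy atom and fill implicit hydrogens from standard valence (C 4, N 3, O 2, S 2, halogen 1):
  atom 1: F (halogen, monovalent) → 0 H
  atom 2: C, bond orders sum to 3 (valence 4) → 1 H
  atom 3: C, bond orders sum to 2 (valence 4) → 2 H
  atom 4: C, bond orders sum to 1 (valence 4) → 3 H
  atom 5: C, bond orders sum to 2 (valence 4) → 2 H
  atom 6: C, bond orders sum to 3 (valence 4) → 1 H
  atom 7: C, bond orders sum to 4 (valence 4) → 0 H
  atom 8: O, bond orders sum to 2 (valence 2) → 0 H
  atom 9: O, bond orders sum to 2 (valence 2) → 0 H
  atom 10: C, bond orders sum to 1 (valence 4) → 3 H
  atom 11: C, bond orders sum to 3 (valence 4) → 1 H
  atom 12: C, bond orders sum to 4 (valence 4) → 0 H
  atom 13: N, bond orders sum to 3 (valence 3) → 0 H
  atom 14: C, bond orders sum to 4 (valence 4) → 0 H
  atom 15: C, bond orders sum to 3 (valence 4) → 1 H
  atom 16: C, bond orders sum to 4 (valence 4) → 0 H
  atom 17: C, bond orders sum to 4 (valence 4) → 0 H
  atom 18: O, bond orders sum to 1 (valence 2) → 1 H
  atom 19: O, bond orders sum to 2 (valence 2) → 0 H
  atom 20: C, bond orders sum to 3 (valence 4) → 1 H
  atom 21: C, bond orders sum to 3 (valence 4) → 1 H
  atom 22: C, bond orders sum to 4 (valence 4) → 0 H
  atom 23: F (halogen, monovalent) → 0 H
Totals → C:16, H:17, F:2, N:1, O:4.

C16H17F2NO4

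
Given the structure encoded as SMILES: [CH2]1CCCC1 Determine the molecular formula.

Walk through each heavy atom and fill implicit hydrogens from standard valence (C 4, N 3, O 2, S 2, halogen 1):
  atom 1: C with explicit H count 2
  atom 2: C, bond orders sum to 2 (valence 4) → 2 H
  atom 3: C, bond orders sum to 2 (valence 4) → 2 H
  atom 4: C, bond orders sum to 2 (valence 4) → 2 H
  atom 5: C, bond orders sum to 2 (valence 4) → 2 H
Totals → C:5, H:10.

C5H10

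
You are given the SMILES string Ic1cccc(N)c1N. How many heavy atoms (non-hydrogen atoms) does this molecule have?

9

Every atom symbol written in the SMILES (organic subset) is one heavy atom; implicit H are not written.
Heavy atoms by element → C:6, I:1, N:2.
Total: 9.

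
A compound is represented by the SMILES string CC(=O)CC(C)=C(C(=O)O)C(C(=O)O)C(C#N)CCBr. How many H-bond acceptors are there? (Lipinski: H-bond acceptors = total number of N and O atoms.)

6

N atoms: 1; O atoms: 5.
Lipinski HBA = 1 + 5 = 6.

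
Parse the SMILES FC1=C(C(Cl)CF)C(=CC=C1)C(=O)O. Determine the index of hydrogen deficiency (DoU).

5

Molecular formula: C9H7ClF2O2.
DoU = (2C + 2 + N − H − X) / 2, where X is the halogen count and O/S are ignored.
    = (2·9 + 2 + 0 − 7 − 3) / 2 = 10 / 2 = 5.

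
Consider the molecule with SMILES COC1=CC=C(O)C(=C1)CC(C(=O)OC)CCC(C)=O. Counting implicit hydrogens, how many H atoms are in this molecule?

Walk through each heavy atom and fill implicit hydrogens from standard valence (C 4, N 3, O 2, S 2, halogen 1):
  atom 1: C, bond orders sum to 1 (valence 4) → 3 H
  atom 2: O, bond orders sum to 2 (valence 2) → 0 H
  atom 3: C, bond orders sum to 4 (valence 4) → 0 H
  atom 4: C, bond orders sum to 3 (valence 4) → 1 H
  atom 5: C, bond orders sum to 3 (valence 4) → 1 H
  atom 6: C, bond orders sum to 4 (valence 4) → 0 H
  atom 7: O, bond orders sum to 1 (valence 2) → 1 H
  atom 8: C, bond orders sum to 4 (valence 4) → 0 H
  atom 9: C, bond orders sum to 3 (valence 4) → 1 H
  atom 10: C, bond orders sum to 2 (valence 4) → 2 H
  atom 11: C, bond orders sum to 3 (valence 4) → 1 H
  atom 12: C, bond orders sum to 4 (valence 4) → 0 H
  atom 13: O, bond orders sum to 2 (valence 2) → 0 H
  atom 14: O, bond orders sum to 2 (valence 2) → 0 H
  atom 15: C, bond orders sum to 1 (valence 4) → 3 H
  atom 16: C, bond orders sum to 2 (valence 4) → 2 H
  atom 17: C, bond orders sum to 2 (valence 4) → 2 H
  atom 18: C, bond orders sum to 4 (valence 4) → 0 H
  atom 19: C, bond orders sum to 1 (valence 4) → 3 H
  atom 20: O, bond orders sum to 2 (valence 2) → 0 H
Total hydrogens: 20.

20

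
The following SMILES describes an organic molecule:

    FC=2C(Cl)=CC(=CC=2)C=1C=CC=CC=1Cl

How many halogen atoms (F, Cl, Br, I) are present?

3

Halogen atoms appear at heavy-atom positions 1, 4, 15 (2×Cl, 1×F).
Halogen count: 3.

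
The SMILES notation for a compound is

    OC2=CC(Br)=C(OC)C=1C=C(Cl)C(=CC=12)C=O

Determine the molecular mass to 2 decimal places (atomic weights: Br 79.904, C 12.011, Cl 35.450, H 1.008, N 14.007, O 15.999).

315.55 g/mol

First, the molecular formula is C12H8BrClO3 (counting implicit H from valence).
  Br: 1 × 79.904 = 79.904
  C: 12 × 12.011 = 144.132
  Cl: 1 × 35.450 = 35.450
  H: 8 × 1.008 = 8.064
  O: 3 × 15.999 = 47.997
Sum: 1×79.904 + 12×12.011 + 1×35.450 + 8×1.008 + 3×15.999 = 315.547 → 315.55 g/mol.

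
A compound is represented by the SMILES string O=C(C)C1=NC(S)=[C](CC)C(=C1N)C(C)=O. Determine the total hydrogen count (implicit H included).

14

Walk through each heavy atom and fill implicit hydrogens from standard valence (C 4, N 3, O 2, S 2, halogen 1):
  atom 1: O, bond orders sum to 2 (valence 2) → 0 H
  atom 2: C, bond orders sum to 4 (valence 4) → 0 H
  atom 3: C, bond orders sum to 1 (valence 4) → 3 H
  atom 4: C, bond orders sum to 4 (valence 4) → 0 H
  atom 5: N, bond orders sum to 3 (valence 3) → 0 H
  atom 6: C, bond orders sum to 4 (valence 4) → 0 H
  atom 7: S, bond orders sum to 1 (valence 2) → 1 H
  atom 8: C with explicit H count 0
  atom 9: C, bond orders sum to 2 (valence 4) → 2 H
  atom 10: C, bond orders sum to 1 (valence 4) → 3 H
  atom 11: C, bond orders sum to 4 (valence 4) → 0 H
  atom 12: C, bond orders sum to 4 (valence 4) → 0 H
  atom 13: N, bond orders sum to 1 (valence 3) → 2 H
  atom 14: C, bond orders sum to 4 (valence 4) → 0 H
  atom 15: C, bond orders sum to 1 (valence 4) → 3 H
  atom 16: O, bond orders sum to 2 (valence 2) → 0 H
Total hydrogens: 14.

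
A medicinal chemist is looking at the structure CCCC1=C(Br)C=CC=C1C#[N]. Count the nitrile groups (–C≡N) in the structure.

The nitrile motif appears at heavy-atom position 11 in the SMILES.
Nitrile count: 1.

1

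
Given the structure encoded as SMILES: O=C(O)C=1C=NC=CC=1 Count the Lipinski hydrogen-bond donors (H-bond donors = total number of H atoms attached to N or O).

Donors: find every N or O and count the H atoms it carries.
  atom 1 (O): bond orders sum to 2 → 0 H
  atom 3 (O): bond orders sum to 1 → 1 H
  atom 6 (N): bond orders sum to 3 → 0 H
Lipinski HBD = 1.

1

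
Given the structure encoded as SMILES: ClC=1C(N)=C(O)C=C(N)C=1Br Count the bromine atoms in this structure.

Scan the SMILES for Br atoms (remember two-letter symbols like Cl and Br are single atoms).
Bromine count: 1.

1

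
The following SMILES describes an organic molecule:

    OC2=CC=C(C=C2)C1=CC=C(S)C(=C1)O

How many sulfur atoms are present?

Scan the SMILES for S atoms (remember two-letter symbols like Cl and Br are single atoms).
Sulfur count: 1.

1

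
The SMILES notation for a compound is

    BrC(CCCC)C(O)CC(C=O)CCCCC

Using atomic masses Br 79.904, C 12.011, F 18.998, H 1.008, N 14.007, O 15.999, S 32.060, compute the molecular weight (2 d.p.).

307.27 g/mol

First, the molecular formula is C14H27BrO2 (counting implicit H from valence).
  Br: 1 × 79.904 = 79.904
  C: 14 × 12.011 = 168.154
  H: 27 × 1.008 = 27.216
  O: 2 × 15.999 = 31.998
Sum: 1×79.904 + 14×12.011 + 27×1.008 + 2×15.999 = 307.272 → 307.27 g/mol.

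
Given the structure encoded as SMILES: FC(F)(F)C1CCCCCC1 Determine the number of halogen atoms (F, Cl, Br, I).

Halogen atoms appear at heavy-atom positions 1, 3, 4 (3×F).
Halogen count: 3.

3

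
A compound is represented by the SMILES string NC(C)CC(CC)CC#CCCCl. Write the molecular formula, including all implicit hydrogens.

C11H20ClN

Walk through each heavy atom and fill implicit hydrogens from standard valence (C 4, N 3, O 2, S 2, halogen 1):
  atom 1: N, bond orders sum to 1 (valence 3) → 2 H
  atom 2: C, bond orders sum to 3 (valence 4) → 1 H
  atom 3: C, bond orders sum to 1 (valence 4) → 3 H
  atom 4: C, bond orders sum to 2 (valence 4) → 2 H
  atom 5: C, bond orders sum to 3 (valence 4) → 1 H
  atom 6: C, bond orders sum to 2 (valence 4) → 2 H
  atom 7: C, bond orders sum to 1 (valence 4) → 3 H
  atom 8: C, bond orders sum to 2 (valence 4) → 2 H
  atom 9: C, bond orders sum to 4 (valence 4) → 0 H
  atom 10: C, bond orders sum to 4 (valence 4) → 0 H
  atom 11: C, bond orders sum to 2 (valence 4) → 2 H
  atom 12: C, bond orders sum to 2 (valence 4) → 2 H
  atom 13: Cl (halogen, monovalent) → 0 H
Totals → C:11, H:20, Cl:1, N:1.
In Hill order: C11H20ClN.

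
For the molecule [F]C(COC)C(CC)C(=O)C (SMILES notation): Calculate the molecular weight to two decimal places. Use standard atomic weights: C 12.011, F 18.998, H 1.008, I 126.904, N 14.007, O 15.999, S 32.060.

First, the molecular formula is C8H15FO2 (counting implicit H from valence).
  C: 8 × 12.011 = 96.088
  F: 1 × 18.998 = 18.998
  H: 15 × 1.008 = 15.120
  O: 2 × 15.999 = 31.998
Sum: 8×12.011 + 1×18.998 + 15×1.008 + 2×15.999 = 162.204 → 162.20 g/mol.

162.20 g/mol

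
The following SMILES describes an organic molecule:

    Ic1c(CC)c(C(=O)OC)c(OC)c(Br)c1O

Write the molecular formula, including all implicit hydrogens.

Walk through each heavy atom and fill implicit hydrogens from standard valence (C 4, N 3, O 2, S 2, halogen 1); for lowercase aromatic atoms, an aromatic c carries 1 H when it has two neighbours and 0 H with three, and aromatic n carries 0 H:
  atom 1: I (halogen, monovalent) → 0 H
  atom 2: aromatic c, 3 neighbours → 0 H
  atom 3: aromatic c, 3 neighbours → 0 H
  atom 4: C, bond orders sum to 2 (valence 4) → 2 H
  atom 5: C, bond orders sum to 1 (valence 4) → 3 H
  atom 6: aromatic c, 3 neighbours → 0 H
  atom 7: C, bond orders sum to 4 (valence 4) → 0 H
  atom 8: O, bond orders sum to 2 (valence 2) → 0 H
  atom 9: O, bond orders sum to 2 (valence 2) → 0 H
  atom 10: C, bond orders sum to 1 (valence 4) → 3 H
  atom 11: aromatic c, 3 neighbours → 0 H
  atom 12: O, bond orders sum to 2 (valence 2) → 0 H
  atom 13: C, bond orders sum to 1 (valence 4) → 3 H
  atom 14: aromatic c, 3 neighbours → 0 H
  atom 15: Br (halogen, monovalent) → 0 H
  atom 16: aromatic c, 3 neighbours → 0 H
  atom 17: O, bond orders sum to 1 (valence 2) → 1 H
Totals → C:11, H:12, Br:1, I:1, O:4.
In Hill order: C11H12BrIO4.

C11H12BrIO4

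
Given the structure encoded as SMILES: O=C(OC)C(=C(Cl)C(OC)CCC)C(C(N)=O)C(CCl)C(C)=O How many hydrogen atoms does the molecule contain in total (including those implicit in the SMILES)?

23

Walk through each heavy atom and fill implicit hydrogens from standard valence (C 4, N 3, O 2, S 2, halogen 1):
  atom 1: O, bond orders sum to 2 (valence 2) → 0 H
  atom 2: C, bond orders sum to 4 (valence 4) → 0 H
  atom 3: O, bond orders sum to 2 (valence 2) → 0 H
  atom 4: C, bond orders sum to 1 (valence 4) → 3 H
  atom 5: C, bond orders sum to 4 (valence 4) → 0 H
  atom 6: C, bond orders sum to 4 (valence 4) → 0 H
  atom 7: Cl (halogen, monovalent) → 0 H
  atom 8: C, bond orders sum to 3 (valence 4) → 1 H
  atom 9: O, bond orders sum to 2 (valence 2) → 0 H
  atom 10: C, bond orders sum to 1 (valence 4) → 3 H
  atom 11: C, bond orders sum to 2 (valence 4) → 2 H
  atom 12: C, bond orders sum to 2 (valence 4) → 2 H
  atom 13: C, bond orders sum to 1 (valence 4) → 3 H
  atom 14: C, bond orders sum to 3 (valence 4) → 1 H
  atom 15: C, bond orders sum to 4 (valence 4) → 0 H
  atom 16: N, bond orders sum to 1 (valence 3) → 2 H
  atom 17: O, bond orders sum to 2 (valence 2) → 0 H
  atom 18: C, bond orders sum to 3 (valence 4) → 1 H
  atom 19: C, bond orders sum to 2 (valence 4) → 2 H
  atom 20: Cl (halogen, monovalent) → 0 H
  atom 21: C, bond orders sum to 4 (valence 4) → 0 H
  atom 22: C, bond orders sum to 1 (valence 4) → 3 H
  atom 23: O, bond orders sum to 2 (valence 2) → 0 H
Total hydrogens: 23.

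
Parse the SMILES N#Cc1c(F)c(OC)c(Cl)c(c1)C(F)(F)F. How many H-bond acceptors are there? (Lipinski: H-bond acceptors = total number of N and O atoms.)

N atoms: 1; O atoms: 1.
Lipinski HBA = 1 + 1 = 2.

2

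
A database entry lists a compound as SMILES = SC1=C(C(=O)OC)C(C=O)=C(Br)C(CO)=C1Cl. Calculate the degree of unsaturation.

6

Degree of unsaturation = (number of rings) + (number of π bonds).
Ring closures in the SMILES: 1.
π bonds: 5 double bonds (each 1 DoU) → 5 DoU from unsaturation.
Total DoU = 1 + 5 = 6.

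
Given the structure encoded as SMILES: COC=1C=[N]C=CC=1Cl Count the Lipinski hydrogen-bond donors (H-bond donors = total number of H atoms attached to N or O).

Donors: find every N or O and count the H atoms it carries.
  atom 2 (O): bond orders sum to 2 → 0 H
  atom 5 (N): bond orders sum to 3 → 0 H
Lipinski HBD = 0.

0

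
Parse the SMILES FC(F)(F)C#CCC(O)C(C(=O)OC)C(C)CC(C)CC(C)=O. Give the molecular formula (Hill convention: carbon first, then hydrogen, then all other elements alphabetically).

C16H23F3O4

Walk through each heavy atom and fill implicit hydrogens from standard valence (C 4, N 3, O 2, S 2, halogen 1):
  atom 1: F (halogen, monovalent) → 0 H
  atom 2: C, bond orders sum to 4 (valence 4) → 0 H
  atom 3: F (halogen, monovalent) → 0 H
  atom 4: F (halogen, monovalent) → 0 H
  atom 5: C, bond orders sum to 4 (valence 4) → 0 H
  atom 6: C, bond orders sum to 4 (valence 4) → 0 H
  atom 7: C, bond orders sum to 2 (valence 4) → 2 H
  atom 8: C, bond orders sum to 3 (valence 4) → 1 H
  atom 9: O, bond orders sum to 1 (valence 2) → 1 H
  atom 10: C, bond orders sum to 3 (valence 4) → 1 H
  atom 11: C, bond orders sum to 4 (valence 4) → 0 H
  atom 12: O, bond orders sum to 2 (valence 2) → 0 H
  atom 13: O, bond orders sum to 2 (valence 2) → 0 H
  atom 14: C, bond orders sum to 1 (valence 4) → 3 H
  atom 15: C, bond orders sum to 3 (valence 4) → 1 H
  atom 16: C, bond orders sum to 1 (valence 4) → 3 H
  atom 17: C, bond orders sum to 2 (valence 4) → 2 H
  atom 18: C, bond orders sum to 3 (valence 4) → 1 H
  atom 19: C, bond orders sum to 1 (valence 4) → 3 H
  atom 20: C, bond orders sum to 2 (valence 4) → 2 H
  atom 21: C, bond orders sum to 4 (valence 4) → 0 H
  atom 22: C, bond orders sum to 1 (valence 4) → 3 H
  atom 23: O, bond orders sum to 2 (valence 2) → 0 H
Totals → C:16, H:23, F:3, O:4.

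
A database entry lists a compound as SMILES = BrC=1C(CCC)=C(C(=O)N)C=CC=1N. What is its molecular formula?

C10H13BrN2O

Walk through each heavy atom and fill implicit hydrogens from standard valence (C 4, N 3, O 2, S 2, halogen 1):
  atom 1: Br (halogen, monovalent) → 0 H
  atom 2: C, bond orders sum to 4 (valence 4) → 0 H
  atom 3: C, bond orders sum to 4 (valence 4) → 0 H
  atom 4: C, bond orders sum to 2 (valence 4) → 2 H
  atom 5: C, bond orders sum to 2 (valence 4) → 2 H
  atom 6: C, bond orders sum to 1 (valence 4) → 3 H
  atom 7: C, bond orders sum to 4 (valence 4) → 0 H
  atom 8: C, bond orders sum to 4 (valence 4) → 0 H
  atom 9: O, bond orders sum to 2 (valence 2) → 0 H
  atom 10: N, bond orders sum to 1 (valence 3) → 2 H
  atom 11: C, bond orders sum to 3 (valence 4) → 1 H
  atom 12: C, bond orders sum to 3 (valence 4) → 1 H
  atom 13: C, bond orders sum to 4 (valence 4) → 0 H
  atom 14: N, bond orders sum to 1 (valence 3) → 2 H
Totals → C:10, H:13, Br:1, N:2, O:1.
In Hill order: C10H13BrN2O.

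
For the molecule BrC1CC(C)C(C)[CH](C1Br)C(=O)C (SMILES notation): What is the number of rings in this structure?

1

In SMILES, each pair of matching ring-closure digits denotes one ring-closing bond; the number of such bonds equals the number of independent rings.
Ring-closure bonds here: 1.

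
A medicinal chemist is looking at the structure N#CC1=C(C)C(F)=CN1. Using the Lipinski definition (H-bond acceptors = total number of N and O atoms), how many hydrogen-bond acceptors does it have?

2

N atoms: 2; O atoms: 0.
Lipinski HBA = 2 + 0 = 2.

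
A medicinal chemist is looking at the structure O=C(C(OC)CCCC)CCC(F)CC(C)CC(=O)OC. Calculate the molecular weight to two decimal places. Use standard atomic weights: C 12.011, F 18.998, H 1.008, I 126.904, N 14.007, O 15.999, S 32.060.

First, the molecular formula is C16H29FO4 (counting implicit H from valence).
  C: 16 × 12.011 = 192.176
  F: 1 × 18.998 = 18.998
  H: 29 × 1.008 = 29.232
  O: 4 × 15.999 = 63.996
Sum: 16×12.011 + 1×18.998 + 29×1.008 + 4×15.999 = 304.402 → 304.40 g/mol.

304.40 g/mol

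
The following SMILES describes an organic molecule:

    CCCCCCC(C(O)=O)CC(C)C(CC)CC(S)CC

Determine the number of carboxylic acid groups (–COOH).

The carboxylic acid motif appears at heavy-atom position 8 in the SMILES.
Other groups present: 1 thiol.
Carboxylic acid count: 1.

1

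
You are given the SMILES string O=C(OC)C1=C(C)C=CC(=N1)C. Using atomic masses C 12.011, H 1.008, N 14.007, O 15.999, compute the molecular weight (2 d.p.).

165.19 g/mol

First, the molecular formula is C9H11NO2 (counting implicit H from valence).
  C: 9 × 12.011 = 108.099
  H: 11 × 1.008 = 11.088
  N: 1 × 14.007 = 14.007
  O: 2 × 15.999 = 31.998
Sum: 9×12.011 + 11×1.008 + 1×14.007 + 2×15.999 = 165.192 → 165.19 g/mol.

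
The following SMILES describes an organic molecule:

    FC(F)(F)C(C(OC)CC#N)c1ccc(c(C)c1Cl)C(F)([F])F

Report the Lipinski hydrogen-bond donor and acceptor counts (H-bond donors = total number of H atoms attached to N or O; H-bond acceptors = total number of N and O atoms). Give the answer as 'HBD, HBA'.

0, 2

Donors: find every N or O and count the H atoms it carries.
  atom 7 (O): bond orders sum to 2 → 0 H
  atom 11 (N): bond orders sum to 3 → 0 H
Lipinski HBD = 0.
Acceptors: N atoms = 1, O atoms = 1 → HBA = 2.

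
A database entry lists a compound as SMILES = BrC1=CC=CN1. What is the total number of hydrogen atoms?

4

Walk through each heavy atom and fill implicit hydrogens from standard valence (C 4, N 3, O 2, S 2, halogen 1):
  atom 1: Br (halogen, monovalent) → 0 H
  atom 2: C, bond orders sum to 4 (valence 4) → 0 H
  atom 3: C, bond orders sum to 3 (valence 4) → 1 H
  atom 4: C, bond orders sum to 3 (valence 4) → 1 H
  atom 5: C, bond orders sum to 3 (valence 4) → 1 H
  atom 6: N, bond orders sum to 2 (valence 3) → 1 H
Total hydrogens: 4.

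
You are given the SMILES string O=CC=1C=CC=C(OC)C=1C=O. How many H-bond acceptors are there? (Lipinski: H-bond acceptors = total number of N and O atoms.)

3

N atoms: 0; O atoms: 3.
Lipinski HBA = 0 + 3 = 3.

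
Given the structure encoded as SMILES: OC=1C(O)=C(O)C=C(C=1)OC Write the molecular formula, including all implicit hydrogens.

C7H8O4

Walk through each heavy atom and fill implicit hydrogens from standard valence (C 4, N 3, O 2, S 2, halogen 1):
  atom 1: O, bond orders sum to 1 (valence 2) → 1 H
  atom 2: C, bond orders sum to 4 (valence 4) → 0 H
  atom 3: C, bond orders sum to 4 (valence 4) → 0 H
  atom 4: O, bond orders sum to 1 (valence 2) → 1 H
  atom 5: C, bond orders sum to 4 (valence 4) → 0 H
  atom 6: O, bond orders sum to 1 (valence 2) → 1 H
  atom 7: C, bond orders sum to 3 (valence 4) → 1 H
  atom 8: C, bond orders sum to 4 (valence 4) → 0 H
  atom 9: C, bond orders sum to 3 (valence 4) → 1 H
  atom 10: O, bond orders sum to 2 (valence 2) → 0 H
  atom 11: C, bond orders sum to 1 (valence 4) → 3 H
Totals → C:7, H:8, O:4.
In Hill order: C7H8O4.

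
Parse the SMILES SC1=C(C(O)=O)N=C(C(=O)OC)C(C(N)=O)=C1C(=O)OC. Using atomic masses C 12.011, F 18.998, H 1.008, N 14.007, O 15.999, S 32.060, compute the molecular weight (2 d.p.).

314.27 g/mol

First, the molecular formula is C11H10N2O7S (counting implicit H from valence).
  C: 11 × 12.011 = 132.121
  H: 10 × 1.008 = 10.080
  N: 2 × 14.007 = 28.014
  O: 7 × 15.999 = 111.993
  S: 1 × 32.060 = 32.060
Sum: 11×12.011 + 10×1.008 + 2×14.007 + 7×15.999 + 1×32.060 = 314.268 → 314.27 g/mol.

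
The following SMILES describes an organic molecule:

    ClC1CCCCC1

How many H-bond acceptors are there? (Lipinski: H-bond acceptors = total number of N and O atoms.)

N atoms: 0; O atoms: 0.
Lipinski HBA = 0 + 0 = 0.

0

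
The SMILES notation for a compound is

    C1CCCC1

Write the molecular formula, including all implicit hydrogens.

Walk through each heavy atom and fill implicit hydrogens from standard valence (C 4, N 3, O 2, S 2, halogen 1):
  atom 1: C, bond orders sum to 2 (valence 4) → 2 H
  atom 2: C, bond orders sum to 2 (valence 4) → 2 H
  atom 3: C, bond orders sum to 2 (valence 4) → 2 H
  atom 4: C, bond orders sum to 2 (valence 4) → 2 H
  atom 5: C, bond orders sum to 2 (valence 4) → 2 H
Totals → C:5, H:10.
In Hill order: C5H10.

C5H10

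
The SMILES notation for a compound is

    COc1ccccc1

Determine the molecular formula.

C7H8O

Walk through each heavy atom and fill implicit hydrogens from standard valence (C 4, N 3, O 2, S 2, halogen 1); for lowercase aromatic atoms, an aromatic c carries 1 H when it has two neighbours and 0 H with three, and aromatic n carries 0 H:
  atom 1: C, bond orders sum to 1 (valence 4) → 3 H
  atom 2: O, bond orders sum to 2 (valence 2) → 0 H
  atom 3: aromatic c, 3 neighbours → 0 H
  atom 4: aromatic c, 2 neighbours → 1 H
  atom 5: aromatic c, 2 neighbours → 1 H
  atom 6: aromatic c, 2 neighbours → 1 H
  atom 7: aromatic c, 2 neighbours → 1 H
  atom 8: aromatic c, 2 neighbours → 1 H
Totals → C:7, H:8, O:1.
In Hill order: C7H8O.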